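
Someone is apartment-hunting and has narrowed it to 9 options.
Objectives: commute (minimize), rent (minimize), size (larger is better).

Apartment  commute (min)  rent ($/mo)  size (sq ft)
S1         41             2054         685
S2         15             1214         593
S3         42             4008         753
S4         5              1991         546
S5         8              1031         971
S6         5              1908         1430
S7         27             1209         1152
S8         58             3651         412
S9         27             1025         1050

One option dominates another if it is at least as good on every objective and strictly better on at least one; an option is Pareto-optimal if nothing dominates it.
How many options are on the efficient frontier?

S1: dominated by S5 (commute 8≤41, rent 1031≤2054, size 971≥685).
S2: dominated by S5 (commute 8≤15, rent 1031≤1214, size 971≥593).
S3: dominated by S5 (commute 8≤42, rent 1031≤4008, size 971≥753).
S4: dominated by S6 (commute 5≤5, rent 1908≤1991, size 1430≥546).
S5: not dominated.
S6: not dominated (best size).
S7: not dominated.
S8: dominated by S1 (commute 41≤58, rent 2054≤3651, size 685≥412).
S9: not dominated (best rent).
Pareto-optimal: S5, S6, S7, S9 → 4.

4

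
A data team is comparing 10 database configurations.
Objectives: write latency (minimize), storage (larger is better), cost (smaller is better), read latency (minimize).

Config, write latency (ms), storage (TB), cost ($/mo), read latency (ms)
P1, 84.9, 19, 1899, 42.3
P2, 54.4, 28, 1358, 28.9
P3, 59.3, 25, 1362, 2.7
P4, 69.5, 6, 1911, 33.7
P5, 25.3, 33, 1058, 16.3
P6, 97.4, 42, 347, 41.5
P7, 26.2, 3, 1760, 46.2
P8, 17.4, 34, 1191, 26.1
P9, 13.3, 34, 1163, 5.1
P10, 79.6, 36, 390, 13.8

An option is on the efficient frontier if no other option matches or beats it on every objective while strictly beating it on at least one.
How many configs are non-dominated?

P1: dominated by P2 (write latency 54.4≤84.9, storage 28≥19, cost 1358≤1899, read latency 28.9≤42.3).
P2: dominated by P5 (write latency 25.3≤54.4, storage 33≥28, cost 1058≤1358, read latency 16.3≤28.9).
P3: not dominated (best read latency).
P4: dominated by P2 (write latency 54.4≤69.5, storage 28≥6, cost 1358≤1911, read latency 28.9≤33.7).
P5: not dominated.
P6: not dominated (best storage).
P7: dominated by P5 (write latency 25.3≤26.2, storage 33≥3, cost 1058≤1760, read latency 16.3≤46.2).
P8: dominated by P9 (write latency 13.3≤17.4, storage 34≥34, cost 1163≤1191, read latency 5.1≤26.1).
P9: not dominated (best write latency).
P10: not dominated.
Pareto-optimal: P3, P5, P6, P9, P10 → 5.

5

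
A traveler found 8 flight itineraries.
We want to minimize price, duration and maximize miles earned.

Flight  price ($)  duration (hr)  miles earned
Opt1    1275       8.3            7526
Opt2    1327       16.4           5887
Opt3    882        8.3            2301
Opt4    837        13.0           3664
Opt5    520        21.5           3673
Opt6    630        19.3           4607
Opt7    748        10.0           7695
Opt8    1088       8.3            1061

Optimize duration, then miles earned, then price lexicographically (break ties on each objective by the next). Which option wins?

First minimize duration: best is 8.3, kept {Opt1, Opt3, Opt8}.
Then maximize miles earned: best is 7526, kept {Opt1}.

Opt1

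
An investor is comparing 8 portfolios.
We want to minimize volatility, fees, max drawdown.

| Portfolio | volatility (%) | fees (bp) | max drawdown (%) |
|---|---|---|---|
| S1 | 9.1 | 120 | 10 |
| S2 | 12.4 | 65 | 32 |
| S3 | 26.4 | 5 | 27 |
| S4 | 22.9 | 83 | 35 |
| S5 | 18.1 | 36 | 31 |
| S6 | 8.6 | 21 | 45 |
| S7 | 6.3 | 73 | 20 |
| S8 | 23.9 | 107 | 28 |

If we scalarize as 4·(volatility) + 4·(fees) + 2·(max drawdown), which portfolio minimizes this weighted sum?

S3

S1: 4·9.1 + 4·120 + 2·10 = 536.4
S2: 4·12.4 + 4·65 + 2·32 = 373.6
S3: 4·26.4 + 4·5 + 2·27 = 179.6
S4: 4·22.9 + 4·83 + 2·35 = 493.6
S5: 4·18.1 + 4·36 + 2·31 = 278.4
S6: 4·8.6 + 4·21 + 2·45 = 208.4
S7: 4·6.3 + 4·73 + 2·20 = 357.2
S8: 4·23.9 + 4·107 + 2·28 = 579.6
Lowest: S3 at 179.6.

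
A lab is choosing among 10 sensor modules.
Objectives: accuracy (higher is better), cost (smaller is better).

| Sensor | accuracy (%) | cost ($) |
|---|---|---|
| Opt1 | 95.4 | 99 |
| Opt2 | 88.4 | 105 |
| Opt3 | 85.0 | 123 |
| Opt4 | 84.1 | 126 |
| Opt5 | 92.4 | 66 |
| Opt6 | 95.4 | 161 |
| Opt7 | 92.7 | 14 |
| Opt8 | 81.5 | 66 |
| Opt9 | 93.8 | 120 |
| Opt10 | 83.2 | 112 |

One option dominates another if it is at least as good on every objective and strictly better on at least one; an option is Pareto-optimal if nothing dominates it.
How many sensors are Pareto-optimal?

2

Opt1: not dominated.
Opt2: dominated by Opt1 (accuracy 95.4≥88.4, cost 99≤105).
Opt3: dominated by Opt1 (accuracy 95.4≥85.0, cost 99≤123).
Opt4: dominated by Opt1 (accuracy 95.4≥84.1, cost 99≤126).
Opt5: dominated by Opt7 (accuracy 92.7≥92.4, cost 14≤66).
Opt6: dominated by Opt1 (accuracy 95.4≥95.4, cost 99≤161).
Opt7: not dominated (best cost).
Opt8: dominated by Opt5 (accuracy 92.4≥81.5, cost 66≤66).
Opt9: dominated by Opt1 (accuracy 95.4≥93.8, cost 99≤120).
Opt10: dominated by Opt1 (accuracy 95.4≥83.2, cost 99≤112).
Pareto-optimal: Opt1, Opt7 → 2.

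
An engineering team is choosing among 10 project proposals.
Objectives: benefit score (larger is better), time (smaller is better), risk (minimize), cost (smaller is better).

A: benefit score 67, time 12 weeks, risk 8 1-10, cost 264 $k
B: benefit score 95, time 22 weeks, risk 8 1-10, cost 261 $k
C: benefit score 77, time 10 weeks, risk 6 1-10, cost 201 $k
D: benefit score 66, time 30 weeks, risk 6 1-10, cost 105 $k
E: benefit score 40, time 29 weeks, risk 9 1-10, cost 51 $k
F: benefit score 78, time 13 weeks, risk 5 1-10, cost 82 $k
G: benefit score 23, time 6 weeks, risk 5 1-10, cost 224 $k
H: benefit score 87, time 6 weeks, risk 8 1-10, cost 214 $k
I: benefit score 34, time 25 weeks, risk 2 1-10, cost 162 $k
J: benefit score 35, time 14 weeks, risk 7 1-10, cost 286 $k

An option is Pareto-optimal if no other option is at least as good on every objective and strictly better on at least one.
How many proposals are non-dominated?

A: dominated by C (benefit score 77≥67, time 10≤12, risk 6≤8, cost 201≤264).
B: not dominated (best benefit score).
C: not dominated.
D: dominated by F (benefit score 78≥66, time 13≤30, risk 5≤6, cost 82≤105).
E: not dominated (best cost).
F: not dominated.
G: not dominated.
H: not dominated.
I: not dominated (best risk).
J: dominated by C (benefit score 77≥35, time 10≤14, risk 6≤7, cost 201≤286).
Pareto-optimal: B, C, E, F, G, H, I → 7.

7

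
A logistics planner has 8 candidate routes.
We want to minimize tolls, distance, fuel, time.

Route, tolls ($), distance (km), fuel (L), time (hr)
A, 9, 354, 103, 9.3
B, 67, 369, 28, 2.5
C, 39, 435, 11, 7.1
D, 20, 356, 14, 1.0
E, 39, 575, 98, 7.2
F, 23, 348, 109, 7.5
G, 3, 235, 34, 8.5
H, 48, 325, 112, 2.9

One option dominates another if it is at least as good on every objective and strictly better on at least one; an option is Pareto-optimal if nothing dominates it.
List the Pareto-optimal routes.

A: dominated by G (tolls 3≤9, distance 235≤354, fuel 34≤103, time 8.5≤9.3).
B: dominated by D (tolls 20≤67, distance 356≤369, fuel 14≤28, time 1.0≤2.5).
C: not dominated (best fuel).
D: not dominated (best time).
E: dominated by C (tolls 39≤39, distance 435≤575, fuel 11≤98, time 7.1≤7.2).
F: not dominated.
G: not dominated (best tolls).
H: not dominated.

C, D, F, G, H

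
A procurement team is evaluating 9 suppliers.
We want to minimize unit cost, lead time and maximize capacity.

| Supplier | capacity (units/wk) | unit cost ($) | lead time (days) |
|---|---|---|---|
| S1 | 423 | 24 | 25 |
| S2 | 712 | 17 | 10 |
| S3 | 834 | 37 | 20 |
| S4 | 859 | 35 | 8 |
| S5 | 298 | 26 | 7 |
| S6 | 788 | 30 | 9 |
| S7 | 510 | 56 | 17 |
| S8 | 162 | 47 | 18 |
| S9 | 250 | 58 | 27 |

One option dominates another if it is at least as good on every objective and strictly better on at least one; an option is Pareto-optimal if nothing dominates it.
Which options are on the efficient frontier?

S2, S4, S5, S6

S1: dominated by S2 (capacity 712≥423, unit cost 17≤24, lead time 10≤25).
S2: not dominated (best unit cost).
S3: dominated by S4 (capacity 859≥834, unit cost 35≤37, lead time 8≤20).
S4: not dominated (best capacity).
S5: not dominated (best lead time).
S6: not dominated.
S7: dominated by S2 (capacity 712≥510, unit cost 17≤56, lead time 10≤17).
S8: dominated by S2 (capacity 712≥162, unit cost 17≤47, lead time 10≤18).
S9: dominated by S1 (capacity 423≥250, unit cost 24≤58, lead time 25≤27).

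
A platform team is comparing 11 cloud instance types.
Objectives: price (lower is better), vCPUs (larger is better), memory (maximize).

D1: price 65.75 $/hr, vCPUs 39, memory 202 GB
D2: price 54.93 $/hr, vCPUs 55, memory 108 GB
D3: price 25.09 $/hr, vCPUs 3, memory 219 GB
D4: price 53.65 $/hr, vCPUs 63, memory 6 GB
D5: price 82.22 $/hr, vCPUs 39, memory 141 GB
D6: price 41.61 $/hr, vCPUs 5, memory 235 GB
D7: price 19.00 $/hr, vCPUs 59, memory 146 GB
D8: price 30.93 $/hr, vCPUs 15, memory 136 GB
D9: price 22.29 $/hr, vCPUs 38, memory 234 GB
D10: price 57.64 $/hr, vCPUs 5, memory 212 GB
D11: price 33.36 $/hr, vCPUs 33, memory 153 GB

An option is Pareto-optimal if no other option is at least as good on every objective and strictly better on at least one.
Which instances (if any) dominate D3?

D9: price 22.29≤25.09, vCPUs 38≥3, memory 234≥219 — dominates D3.
Others (D1, D2, D4, D5, D6, D7, D8, D10, D11) are each worse than D3 on at least one objective.

D9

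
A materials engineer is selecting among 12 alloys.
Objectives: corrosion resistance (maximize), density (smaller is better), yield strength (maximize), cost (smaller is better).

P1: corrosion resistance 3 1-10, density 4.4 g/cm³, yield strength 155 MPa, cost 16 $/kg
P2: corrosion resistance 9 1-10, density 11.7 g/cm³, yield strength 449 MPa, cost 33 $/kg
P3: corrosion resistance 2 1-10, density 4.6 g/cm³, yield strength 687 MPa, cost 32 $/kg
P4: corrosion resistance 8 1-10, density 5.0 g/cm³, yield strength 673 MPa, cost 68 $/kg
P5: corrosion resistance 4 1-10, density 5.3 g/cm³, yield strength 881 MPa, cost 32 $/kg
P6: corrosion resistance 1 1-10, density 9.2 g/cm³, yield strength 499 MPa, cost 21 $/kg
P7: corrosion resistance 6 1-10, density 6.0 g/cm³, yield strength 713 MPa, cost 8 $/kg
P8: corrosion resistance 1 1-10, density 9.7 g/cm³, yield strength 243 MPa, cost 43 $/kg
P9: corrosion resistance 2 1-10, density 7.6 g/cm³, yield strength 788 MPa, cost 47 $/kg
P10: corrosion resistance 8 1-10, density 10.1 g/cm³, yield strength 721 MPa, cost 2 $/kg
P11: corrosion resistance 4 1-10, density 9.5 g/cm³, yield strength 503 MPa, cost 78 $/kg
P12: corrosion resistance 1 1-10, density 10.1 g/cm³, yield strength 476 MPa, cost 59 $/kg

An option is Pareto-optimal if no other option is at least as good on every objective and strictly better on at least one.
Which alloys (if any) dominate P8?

P3, P5, P6, P7

P3: corrosion resistance 2≥1, density 4.6≤9.7, yield strength 687≥243, cost 32≤43 — dominates P8.
P5: corrosion resistance 4≥1, density 5.3≤9.7, yield strength 881≥243, cost 32≤43 — dominates P8.
P6: corrosion resistance 1≥1, density 9.2≤9.7, yield strength 499≥243, cost 21≤43 — dominates P8.
P7: corrosion resistance 6≥1, density 6.0≤9.7, yield strength 713≥243, cost 8≤43 — dominates P8.
Others (P1, P2, P4, P9, P10, P11, P12) are each worse than P8 on at least one objective.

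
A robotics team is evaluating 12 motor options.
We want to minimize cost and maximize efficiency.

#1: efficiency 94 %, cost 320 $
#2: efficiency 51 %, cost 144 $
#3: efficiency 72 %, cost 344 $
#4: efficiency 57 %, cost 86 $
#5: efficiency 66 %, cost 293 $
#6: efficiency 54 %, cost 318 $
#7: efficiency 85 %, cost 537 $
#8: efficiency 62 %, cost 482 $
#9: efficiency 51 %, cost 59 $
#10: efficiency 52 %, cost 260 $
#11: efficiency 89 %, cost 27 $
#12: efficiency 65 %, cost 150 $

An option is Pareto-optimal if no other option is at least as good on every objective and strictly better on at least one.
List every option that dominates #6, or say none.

#4, #5, #11, #12

#4: efficiency 57≥54, cost 86≤318 — dominates #6.
#5: efficiency 66≥54, cost 293≤318 — dominates #6.
#11: efficiency 89≥54, cost 27≤318 — dominates #6.
#12: efficiency 65≥54, cost 150≤318 — dominates #6.
Others (#1, #2, #3, #7, #8, #9, #10) are each worse than #6 on at least one objective.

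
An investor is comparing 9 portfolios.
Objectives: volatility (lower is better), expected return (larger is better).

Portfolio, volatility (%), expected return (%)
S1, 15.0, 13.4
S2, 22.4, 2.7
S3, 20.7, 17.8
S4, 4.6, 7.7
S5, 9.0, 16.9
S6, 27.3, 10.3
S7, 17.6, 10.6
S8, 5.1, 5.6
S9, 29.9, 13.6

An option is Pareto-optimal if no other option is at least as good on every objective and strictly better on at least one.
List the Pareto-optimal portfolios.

S3, S4, S5

S1: dominated by S5 (volatility 9.0≤15.0, expected return 16.9≥13.4).
S2: dominated by S1 (volatility 15.0≤22.4, expected return 13.4≥2.7).
S3: not dominated (best expected return).
S4: not dominated (best volatility).
S5: not dominated.
S6: dominated by S1 (volatility 15.0≤27.3, expected return 13.4≥10.3).
S7: dominated by S1 (volatility 15.0≤17.6, expected return 13.4≥10.6).
S8: dominated by S4 (volatility 4.6≤5.1, expected return 7.7≥5.6).
S9: dominated by S3 (volatility 20.7≤29.9, expected return 17.8≥13.6).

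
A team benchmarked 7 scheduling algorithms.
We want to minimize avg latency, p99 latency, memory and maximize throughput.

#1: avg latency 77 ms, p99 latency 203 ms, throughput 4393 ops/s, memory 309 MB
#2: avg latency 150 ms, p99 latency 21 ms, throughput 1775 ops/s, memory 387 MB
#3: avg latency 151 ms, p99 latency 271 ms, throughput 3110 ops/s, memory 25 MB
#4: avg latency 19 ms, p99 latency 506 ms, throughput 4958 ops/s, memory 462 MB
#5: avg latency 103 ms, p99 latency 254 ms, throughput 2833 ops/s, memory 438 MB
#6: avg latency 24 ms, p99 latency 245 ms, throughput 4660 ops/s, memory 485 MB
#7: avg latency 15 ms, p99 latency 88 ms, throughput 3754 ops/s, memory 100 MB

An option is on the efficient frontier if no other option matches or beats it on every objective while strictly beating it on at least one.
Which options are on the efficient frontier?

#1, #2, #3, #4, #6, #7

#1: not dominated.
#2: not dominated (best p99 latency).
#3: not dominated (best memory).
#4: not dominated (best throughput).
#5: dominated by #1 (avg latency 77≤103, p99 latency 203≤254, throughput 4393≥2833, memory 309≤438).
#6: not dominated.
#7: not dominated (best avg latency).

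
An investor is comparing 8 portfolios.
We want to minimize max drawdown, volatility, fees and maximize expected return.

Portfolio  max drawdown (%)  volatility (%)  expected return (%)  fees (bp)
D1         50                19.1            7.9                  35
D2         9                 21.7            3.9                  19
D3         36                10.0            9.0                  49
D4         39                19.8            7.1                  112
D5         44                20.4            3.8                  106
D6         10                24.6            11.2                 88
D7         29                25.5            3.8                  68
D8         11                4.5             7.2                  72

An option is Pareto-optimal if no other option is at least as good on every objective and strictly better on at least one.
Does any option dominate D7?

D2 vs D7: max drawdown 9≤29, volatility 21.7≤25.5, expected return 3.9≥3.8, fees 19≤68 — D2 is at least as good on every objective and strictly better on at least one, so D2 dominates D7.

Yes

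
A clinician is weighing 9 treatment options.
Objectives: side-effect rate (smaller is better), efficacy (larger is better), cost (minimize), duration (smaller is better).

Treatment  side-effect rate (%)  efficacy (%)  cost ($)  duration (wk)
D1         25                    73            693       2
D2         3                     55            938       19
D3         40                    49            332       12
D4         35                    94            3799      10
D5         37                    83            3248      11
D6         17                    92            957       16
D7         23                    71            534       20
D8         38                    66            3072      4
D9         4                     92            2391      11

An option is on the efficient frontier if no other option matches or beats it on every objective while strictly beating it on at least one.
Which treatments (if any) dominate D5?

D9

D9: side-effect rate 4≤37, efficacy 92≥83, cost 2391≤3248, duration 11≤11 — dominates D5.
Others (D1, D2, D3, D4, D6, D7, D8) are each worse than D5 on at least one objective.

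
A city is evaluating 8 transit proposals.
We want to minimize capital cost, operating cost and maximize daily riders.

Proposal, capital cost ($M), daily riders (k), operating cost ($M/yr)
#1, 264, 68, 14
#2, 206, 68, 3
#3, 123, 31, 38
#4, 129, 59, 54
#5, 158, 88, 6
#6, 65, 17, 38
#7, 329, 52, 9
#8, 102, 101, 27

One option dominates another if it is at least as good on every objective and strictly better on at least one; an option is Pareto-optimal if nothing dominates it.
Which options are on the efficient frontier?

#2, #5, #6, #8

#1: dominated by #2 (capital cost 206≤264, daily riders 68≥68, operating cost 3≤14).
#2: not dominated (best operating cost).
#3: dominated by #8 (capital cost 102≤123, daily riders 101≥31, operating cost 27≤38).
#4: dominated by #8 (capital cost 102≤129, daily riders 101≥59, operating cost 27≤54).
#5: not dominated.
#6: not dominated (best capital cost).
#7: dominated by #2 (capital cost 206≤329, daily riders 68≥52, operating cost 3≤9).
#8: not dominated (best daily riders).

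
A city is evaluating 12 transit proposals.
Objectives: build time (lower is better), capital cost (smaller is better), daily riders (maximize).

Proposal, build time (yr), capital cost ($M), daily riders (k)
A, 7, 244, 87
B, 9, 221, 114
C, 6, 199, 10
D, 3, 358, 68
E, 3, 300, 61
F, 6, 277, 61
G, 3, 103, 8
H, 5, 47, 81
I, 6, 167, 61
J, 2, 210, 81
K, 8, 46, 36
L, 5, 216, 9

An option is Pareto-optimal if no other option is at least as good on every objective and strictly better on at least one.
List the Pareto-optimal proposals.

A, B, G, H, J, K

A: not dominated.
B: not dominated (best daily riders).
C: dominated by H (build time 5≤6, capital cost 47≤199, daily riders 81≥10).
D: dominated by J (build time 2≤3, capital cost 210≤358, daily riders 81≥68).
E: dominated by J (build time 2≤3, capital cost 210≤300, daily riders 81≥61).
F: dominated by H (build time 5≤6, capital cost 47≤277, daily riders 81≥61).
G: not dominated.
H: not dominated.
I: dominated by H (build time 5≤6, capital cost 47≤167, daily riders 81≥61).
J: not dominated (best build time).
K: not dominated (best capital cost).
L: dominated by H (build time 5≤5, capital cost 47≤216, daily riders 81≥9).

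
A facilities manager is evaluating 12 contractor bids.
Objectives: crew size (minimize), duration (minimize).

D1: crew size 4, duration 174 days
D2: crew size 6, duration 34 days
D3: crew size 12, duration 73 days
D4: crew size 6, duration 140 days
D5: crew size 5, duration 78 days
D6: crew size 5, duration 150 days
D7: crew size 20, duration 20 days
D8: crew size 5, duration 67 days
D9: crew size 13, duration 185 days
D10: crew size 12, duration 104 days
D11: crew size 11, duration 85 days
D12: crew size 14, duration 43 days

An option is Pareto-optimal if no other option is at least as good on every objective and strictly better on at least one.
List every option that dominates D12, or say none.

D2

D2: crew size 6≤14, duration 34≤43 — dominates D12.
Others (D1, D3, D4, D5, D6, D7, D8, D9, D10, D11) are each worse than D12 on at least one objective.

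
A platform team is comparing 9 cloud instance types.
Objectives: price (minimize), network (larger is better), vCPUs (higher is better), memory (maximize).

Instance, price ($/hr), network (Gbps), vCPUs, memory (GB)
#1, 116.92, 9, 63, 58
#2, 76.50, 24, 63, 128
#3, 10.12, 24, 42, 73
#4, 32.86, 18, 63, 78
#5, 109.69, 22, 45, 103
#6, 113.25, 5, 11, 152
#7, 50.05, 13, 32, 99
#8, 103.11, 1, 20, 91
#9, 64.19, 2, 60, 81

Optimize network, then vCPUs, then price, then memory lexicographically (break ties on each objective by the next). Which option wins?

First maximize network: best is 24, kept {#2, #3}.
Then maximize vCPUs: best is 63, kept {#2}.

#2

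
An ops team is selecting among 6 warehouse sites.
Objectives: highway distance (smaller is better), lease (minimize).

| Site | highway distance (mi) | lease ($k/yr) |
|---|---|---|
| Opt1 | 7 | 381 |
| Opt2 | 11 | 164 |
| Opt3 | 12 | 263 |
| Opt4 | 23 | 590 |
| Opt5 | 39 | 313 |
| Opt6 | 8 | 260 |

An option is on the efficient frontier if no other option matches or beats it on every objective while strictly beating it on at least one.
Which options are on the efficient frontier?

Opt1, Opt2, Opt6

Opt1: not dominated (best highway distance).
Opt2: not dominated (best lease).
Opt3: dominated by Opt2 (highway distance 11≤12, lease 164≤263).
Opt4: dominated by Opt1 (highway distance 7≤23, lease 381≤590).
Opt5: dominated by Opt2 (highway distance 11≤39, lease 164≤313).
Opt6: not dominated.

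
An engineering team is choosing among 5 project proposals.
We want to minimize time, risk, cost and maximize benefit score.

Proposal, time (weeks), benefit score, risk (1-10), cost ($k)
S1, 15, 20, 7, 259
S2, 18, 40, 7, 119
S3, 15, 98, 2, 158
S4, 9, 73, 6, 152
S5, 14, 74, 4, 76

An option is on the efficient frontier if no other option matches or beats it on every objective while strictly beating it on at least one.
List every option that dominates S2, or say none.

S5

S5: time 14≤18, benefit score 74≥40, risk 4≤7, cost 76≤119 — dominates S2.
Others (S1, S3, S4) are each worse than S2 on at least one objective.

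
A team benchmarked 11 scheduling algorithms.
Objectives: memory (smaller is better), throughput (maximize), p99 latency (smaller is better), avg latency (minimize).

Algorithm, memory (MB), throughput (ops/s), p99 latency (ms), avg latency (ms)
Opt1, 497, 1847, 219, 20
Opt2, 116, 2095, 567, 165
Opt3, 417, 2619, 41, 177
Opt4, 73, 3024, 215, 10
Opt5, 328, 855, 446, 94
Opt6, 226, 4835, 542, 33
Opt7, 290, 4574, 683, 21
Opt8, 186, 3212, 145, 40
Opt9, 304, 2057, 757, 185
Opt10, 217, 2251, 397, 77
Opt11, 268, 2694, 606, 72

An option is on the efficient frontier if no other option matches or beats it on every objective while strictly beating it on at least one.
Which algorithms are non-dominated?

Opt3, Opt4, Opt6, Opt7, Opt8

Opt1: dominated by Opt4 (memory 73≤497, throughput 3024≥1847, p99 latency 215≤219, avg latency 10≤20).
Opt2: dominated by Opt4 (memory 73≤116, throughput 3024≥2095, p99 latency 215≤567, avg latency 10≤165).
Opt3: not dominated (best p99 latency).
Opt4: not dominated (best memory).
Opt5: dominated by Opt4 (memory 73≤328, throughput 3024≥855, p99 latency 215≤446, avg latency 10≤94).
Opt6: not dominated (best throughput).
Opt7: not dominated.
Opt8: not dominated.
Opt9: dominated by Opt2 (memory 116≤304, throughput 2095≥2057, p99 latency 567≤757, avg latency 165≤185).
Opt10: dominated by Opt4 (memory 73≤217, throughput 3024≥2251, p99 latency 215≤397, avg latency 10≤77).
Opt11: dominated by Opt4 (memory 73≤268, throughput 3024≥2694, p99 latency 215≤606, avg latency 10≤72).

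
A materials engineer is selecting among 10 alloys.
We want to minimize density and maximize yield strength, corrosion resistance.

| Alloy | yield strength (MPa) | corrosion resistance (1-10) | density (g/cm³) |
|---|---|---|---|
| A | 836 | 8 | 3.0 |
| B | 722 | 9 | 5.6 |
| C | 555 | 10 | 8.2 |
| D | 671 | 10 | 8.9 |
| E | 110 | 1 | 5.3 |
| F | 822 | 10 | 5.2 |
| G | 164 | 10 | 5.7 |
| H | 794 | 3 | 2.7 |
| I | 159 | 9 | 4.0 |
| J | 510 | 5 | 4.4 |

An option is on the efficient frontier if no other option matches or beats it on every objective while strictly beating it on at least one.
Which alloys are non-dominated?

A: not dominated (best yield strength).
B: dominated by F (yield strength 822≥722, corrosion resistance 10≥9, density 5.2≤5.6).
C: dominated by F (yield strength 822≥555, corrosion resistance 10≥10, density 5.2≤8.2).
D: dominated by F (yield strength 822≥671, corrosion resistance 10≥10, density 5.2≤8.9).
E: dominated by A (yield strength 836≥110, corrosion resistance 8≥1, density 3.0≤5.3).
F: not dominated.
G: dominated by F (yield strength 822≥164, corrosion resistance 10≥10, density 5.2≤5.7).
H: not dominated (best density).
I: not dominated.
J: dominated by A (yield strength 836≥510, corrosion resistance 8≥5, density 3.0≤4.4).

A, F, H, I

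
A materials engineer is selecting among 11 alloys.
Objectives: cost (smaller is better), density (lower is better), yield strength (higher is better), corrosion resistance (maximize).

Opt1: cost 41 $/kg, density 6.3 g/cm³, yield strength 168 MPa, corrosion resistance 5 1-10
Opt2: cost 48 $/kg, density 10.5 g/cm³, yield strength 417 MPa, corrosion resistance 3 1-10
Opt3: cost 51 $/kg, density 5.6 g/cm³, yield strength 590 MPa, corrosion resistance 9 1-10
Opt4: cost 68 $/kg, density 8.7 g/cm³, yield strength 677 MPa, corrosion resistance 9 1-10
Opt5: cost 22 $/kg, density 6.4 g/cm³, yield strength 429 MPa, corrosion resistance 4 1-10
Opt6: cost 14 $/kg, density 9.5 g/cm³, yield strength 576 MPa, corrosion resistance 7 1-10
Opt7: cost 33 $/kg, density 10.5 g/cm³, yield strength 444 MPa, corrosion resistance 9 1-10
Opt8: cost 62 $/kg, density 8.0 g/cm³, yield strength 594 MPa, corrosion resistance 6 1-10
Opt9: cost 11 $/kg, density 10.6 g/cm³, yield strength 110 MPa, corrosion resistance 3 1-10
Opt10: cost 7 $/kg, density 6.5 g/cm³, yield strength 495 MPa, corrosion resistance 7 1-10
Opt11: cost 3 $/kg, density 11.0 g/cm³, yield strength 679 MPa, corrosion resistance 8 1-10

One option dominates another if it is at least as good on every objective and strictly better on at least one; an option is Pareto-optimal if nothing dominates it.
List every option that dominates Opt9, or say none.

Opt10: cost 7≤11, density 6.5≤10.6, yield strength 495≥110, corrosion resistance 7≥3 — dominates Opt9.
Others (Opt1, Opt2, Opt3, Opt4, Opt5, Opt6, Opt7, Opt8, Opt11) are each worse than Opt9 on at least one objective.

Opt10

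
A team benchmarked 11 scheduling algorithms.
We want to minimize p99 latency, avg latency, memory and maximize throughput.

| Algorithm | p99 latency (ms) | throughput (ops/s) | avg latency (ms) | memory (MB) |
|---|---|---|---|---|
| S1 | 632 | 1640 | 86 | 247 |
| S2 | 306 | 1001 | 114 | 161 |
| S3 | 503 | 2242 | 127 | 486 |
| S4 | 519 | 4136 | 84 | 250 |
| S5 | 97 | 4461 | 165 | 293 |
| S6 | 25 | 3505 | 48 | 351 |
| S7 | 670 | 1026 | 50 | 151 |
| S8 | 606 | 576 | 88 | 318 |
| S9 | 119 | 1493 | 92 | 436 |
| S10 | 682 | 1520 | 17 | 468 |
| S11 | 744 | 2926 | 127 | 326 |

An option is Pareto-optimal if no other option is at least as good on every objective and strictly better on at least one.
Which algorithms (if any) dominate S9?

S6

S6: p99 latency 25≤119, throughput 3505≥1493, avg latency 48≤92, memory 351≤436 — dominates S9.
Others (S1, S2, S3, S4, S5, S7, S8, S10, S11) are each worse than S9 on at least one objective.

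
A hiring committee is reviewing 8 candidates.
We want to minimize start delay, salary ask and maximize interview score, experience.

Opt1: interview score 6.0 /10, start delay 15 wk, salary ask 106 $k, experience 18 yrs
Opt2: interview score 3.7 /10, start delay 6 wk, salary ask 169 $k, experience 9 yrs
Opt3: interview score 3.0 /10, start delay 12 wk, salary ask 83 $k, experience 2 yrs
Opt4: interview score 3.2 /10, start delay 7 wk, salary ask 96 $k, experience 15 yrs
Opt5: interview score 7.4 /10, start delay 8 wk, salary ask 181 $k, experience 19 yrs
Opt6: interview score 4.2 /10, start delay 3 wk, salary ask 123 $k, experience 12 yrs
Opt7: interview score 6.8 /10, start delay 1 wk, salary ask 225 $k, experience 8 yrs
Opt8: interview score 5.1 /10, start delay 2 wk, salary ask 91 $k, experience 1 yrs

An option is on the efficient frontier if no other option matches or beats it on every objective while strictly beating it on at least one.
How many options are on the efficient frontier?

Opt1: not dominated.
Opt2: dominated by Opt6 (interview score 4.2≥3.7, start delay 3≤6, salary ask 123≤169, experience 12≥9).
Opt3: not dominated (best salary ask).
Opt4: not dominated.
Opt5: not dominated (best interview score).
Opt6: not dominated.
Opt7: not dominated (best start delay).
Opt8: not dominated.
Pareto-optimal: Opt1, Opt3, Opt4, Opt5, Opt6, Opt7, Opt8 → 7.

7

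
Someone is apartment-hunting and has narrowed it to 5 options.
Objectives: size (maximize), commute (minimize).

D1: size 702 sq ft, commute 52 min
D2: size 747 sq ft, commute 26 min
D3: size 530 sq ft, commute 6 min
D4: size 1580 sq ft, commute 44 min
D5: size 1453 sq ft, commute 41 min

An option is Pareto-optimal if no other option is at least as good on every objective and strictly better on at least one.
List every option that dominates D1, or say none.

D2, D4, D5

D2: size 747≥702, commute 26≤52 — dominates D1.
D4: size 1580≥702, commute 44≤52 — dominates D1.
D5: size 1453≥702, commute 41≤52 — dominates D1.
Others (D3) are each worse than D1 on at least one objective.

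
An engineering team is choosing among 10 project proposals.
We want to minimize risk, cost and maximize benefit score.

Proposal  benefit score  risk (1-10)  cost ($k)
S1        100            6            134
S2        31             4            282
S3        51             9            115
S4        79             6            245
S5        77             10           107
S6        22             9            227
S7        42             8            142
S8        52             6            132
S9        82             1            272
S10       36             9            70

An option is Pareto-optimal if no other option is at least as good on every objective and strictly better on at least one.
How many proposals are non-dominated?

6

S1: not dominated (best benefit score).
S2: dominated by S9 (benefit score 82≥31, risk 1≤4, cost 272≤282).
S3: not dominated.
S4: dominated by S1 (benefit score 100≥79, risk 6≤6, cost 134≤245).
S5: not dominated.
S6: dominated by S1 (benefit score 100≥22, risk 6≤9, cost 134≤227).
S7: dominated by S1 (benefit score 100≥42, risk 6≤8, cost 134≤142).
S8: not dominated.
S9: not dominated (best risk).
S10: not dominated (best cost).
Pareto-optimal: S1, S3, S5, S8, S9, S10 → 6.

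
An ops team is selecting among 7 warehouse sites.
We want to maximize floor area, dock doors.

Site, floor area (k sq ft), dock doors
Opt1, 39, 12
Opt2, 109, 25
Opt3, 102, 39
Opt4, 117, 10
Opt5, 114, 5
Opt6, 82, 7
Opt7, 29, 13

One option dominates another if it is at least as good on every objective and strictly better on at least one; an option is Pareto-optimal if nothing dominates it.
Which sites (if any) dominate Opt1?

Opt2: floor area 109≥39, dock doors 25≥12 — dominates Opt1.
Opt3: floor area 102≥39, dock doors 39≥12 — dominates Opt1.
Others (Opt4, Opt5, Opt6, Opt7) are each worse than Opt1 on at least one objective.

Opt2, Opt3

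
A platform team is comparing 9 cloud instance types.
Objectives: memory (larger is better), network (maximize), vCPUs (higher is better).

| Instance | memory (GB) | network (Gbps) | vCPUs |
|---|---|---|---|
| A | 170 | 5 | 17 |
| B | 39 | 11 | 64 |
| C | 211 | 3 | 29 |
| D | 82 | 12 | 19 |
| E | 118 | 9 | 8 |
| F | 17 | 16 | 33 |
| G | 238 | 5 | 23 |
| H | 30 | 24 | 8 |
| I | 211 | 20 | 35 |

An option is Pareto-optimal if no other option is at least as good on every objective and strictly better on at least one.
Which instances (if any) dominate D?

I: memory 211≥82, network 20≥12, vCPUs 35≥19 — dominates D.
Others (A, B, C, E, F, G, H) are each worse than D on at least one objective.

I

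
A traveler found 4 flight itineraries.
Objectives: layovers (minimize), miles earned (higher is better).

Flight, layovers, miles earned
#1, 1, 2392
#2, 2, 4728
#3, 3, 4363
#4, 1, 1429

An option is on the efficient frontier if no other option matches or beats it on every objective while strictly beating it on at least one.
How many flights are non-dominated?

#1: not dominated.
#2: not dominated (best miles earned).
#3: dominated by #2 (layovers 2≤3, miles earned 4728≥4363).
#4: dominated by #1 (layovers 1≤1, miles earned 2392≥1429).
Pareto-optimal: #1, #2 → 2.

2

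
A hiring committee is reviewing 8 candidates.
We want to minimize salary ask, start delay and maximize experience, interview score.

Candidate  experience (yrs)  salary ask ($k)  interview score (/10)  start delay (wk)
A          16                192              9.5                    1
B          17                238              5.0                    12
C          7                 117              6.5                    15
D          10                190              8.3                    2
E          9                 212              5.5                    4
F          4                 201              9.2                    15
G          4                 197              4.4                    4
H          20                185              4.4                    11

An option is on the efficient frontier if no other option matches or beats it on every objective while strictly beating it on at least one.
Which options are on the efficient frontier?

A, B, C, D, H

A: not dominated (best interview score).
B: not dominated.
C: not dominated (best salary ask).
D: not dominated.
E: dominated by A (experience 16≥9, salary ask 192≤212, interview score 9.5≥5.5, start delay 1≤4).
F: dominated by A (experience 16≥4, salary ask 192≤201, interview score 9.5≥9.2, start delay 1≤15).
G: dominated by A (experience 16≥4, salary ask 192≤197, interview score 9.5≥4.4, start delay 1≤4).
H: not dominated (best experience).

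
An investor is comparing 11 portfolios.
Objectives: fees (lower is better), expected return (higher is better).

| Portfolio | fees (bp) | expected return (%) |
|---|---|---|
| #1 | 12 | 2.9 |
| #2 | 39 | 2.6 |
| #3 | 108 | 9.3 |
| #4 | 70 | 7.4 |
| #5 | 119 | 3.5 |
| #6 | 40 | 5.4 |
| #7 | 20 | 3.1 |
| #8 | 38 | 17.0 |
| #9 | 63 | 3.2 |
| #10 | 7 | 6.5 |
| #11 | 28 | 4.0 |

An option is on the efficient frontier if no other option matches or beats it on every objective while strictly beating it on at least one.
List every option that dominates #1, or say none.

#10

#10: fees 7≤12, expected return 6.5≥2.9 — dominates #1.
Others (#2, #3, #4, #5, #6, #7, #8, #9, #11) are each worse than #1 on at least one objective.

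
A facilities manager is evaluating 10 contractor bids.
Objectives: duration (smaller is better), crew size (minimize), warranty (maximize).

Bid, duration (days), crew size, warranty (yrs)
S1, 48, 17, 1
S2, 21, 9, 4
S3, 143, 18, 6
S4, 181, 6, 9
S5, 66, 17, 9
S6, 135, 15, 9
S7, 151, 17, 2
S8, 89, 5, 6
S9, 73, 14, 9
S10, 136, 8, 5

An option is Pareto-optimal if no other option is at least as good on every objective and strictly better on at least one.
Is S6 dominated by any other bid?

S9 vs S6: duration 73≤135, crew size 14≤15, warranty 9≥9 — S9 is at least as good on every objective and strictly better on at least one, so S9 dominates S6.

Yes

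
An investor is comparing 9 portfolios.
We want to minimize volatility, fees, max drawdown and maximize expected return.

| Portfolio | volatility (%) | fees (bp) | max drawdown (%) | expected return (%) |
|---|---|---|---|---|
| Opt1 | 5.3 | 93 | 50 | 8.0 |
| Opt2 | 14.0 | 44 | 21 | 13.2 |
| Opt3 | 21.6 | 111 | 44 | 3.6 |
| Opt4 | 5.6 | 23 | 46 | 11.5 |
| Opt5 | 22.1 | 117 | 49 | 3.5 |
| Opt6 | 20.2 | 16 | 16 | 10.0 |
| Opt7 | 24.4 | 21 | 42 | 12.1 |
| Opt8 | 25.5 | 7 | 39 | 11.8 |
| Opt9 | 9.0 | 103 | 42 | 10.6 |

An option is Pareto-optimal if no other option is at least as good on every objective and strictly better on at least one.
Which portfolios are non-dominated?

Opt1: not dominated (best volatility).
Opt2: not dominated (best expected return).
Opt3: dominated by Opt2 (volatility 14.0≤21.6, fees 44≤111, max drawdown 21≤44, expected return 13.2≥3.6).
Opt4: not dominated.
Opt5: dominated by Opt2 (volatility 14.0≤22.1, fees 44≤117, max drawdown 21≤49, expected return 13.2≥3.5).
Opt6: not dominated (best max drawdown).
Opt7: not dominated.
Opt8: not dominated (best fees).
Opt9: not dominated.

Opt1, Opt2, Opt4, Opt6, Opt7, Opt8, Opt9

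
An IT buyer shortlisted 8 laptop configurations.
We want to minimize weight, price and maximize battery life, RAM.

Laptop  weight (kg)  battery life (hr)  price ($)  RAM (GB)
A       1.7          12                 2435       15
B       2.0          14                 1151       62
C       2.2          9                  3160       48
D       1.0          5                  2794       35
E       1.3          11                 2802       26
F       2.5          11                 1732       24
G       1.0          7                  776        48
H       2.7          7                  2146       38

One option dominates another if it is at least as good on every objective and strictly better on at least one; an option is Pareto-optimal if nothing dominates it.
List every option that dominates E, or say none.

none

A: worse on weight (1.7 vs 1.3).
B: worse on weight (2.0 vs 1.3).
C: worse on weight (2.2 vs 1.3).
D: worse on battery life (5 vs 11).
F: worse on weight (2.5 vs 1.3).
G: worse on battery life (7 vs 11).
H: worse on weight (2.7 vs 1.3).
No option dominates E.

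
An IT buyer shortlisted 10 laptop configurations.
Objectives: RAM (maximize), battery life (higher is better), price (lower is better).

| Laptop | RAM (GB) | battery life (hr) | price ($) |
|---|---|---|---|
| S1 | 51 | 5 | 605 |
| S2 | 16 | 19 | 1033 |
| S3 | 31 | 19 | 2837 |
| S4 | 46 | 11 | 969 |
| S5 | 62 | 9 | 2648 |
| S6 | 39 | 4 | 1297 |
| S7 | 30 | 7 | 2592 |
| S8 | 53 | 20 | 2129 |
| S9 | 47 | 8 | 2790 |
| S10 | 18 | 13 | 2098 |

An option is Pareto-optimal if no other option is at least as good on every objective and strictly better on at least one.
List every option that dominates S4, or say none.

S1: worse on battery life (5 vs 11).
S2: worse on RAM (16 vs 46).
S3: worse on RAM (31 vs 46).
S5: worse on battery life (9 vs 11).
S6: worse on RAM (39 vs 46).
S7: worse on RAM (30 vs 46).
S8: worse on price (2129 vs 969).
S9: worse on battery life (8 vs 11).
S10: worse on RAM (18 vs 46).
No option dominates S4.

none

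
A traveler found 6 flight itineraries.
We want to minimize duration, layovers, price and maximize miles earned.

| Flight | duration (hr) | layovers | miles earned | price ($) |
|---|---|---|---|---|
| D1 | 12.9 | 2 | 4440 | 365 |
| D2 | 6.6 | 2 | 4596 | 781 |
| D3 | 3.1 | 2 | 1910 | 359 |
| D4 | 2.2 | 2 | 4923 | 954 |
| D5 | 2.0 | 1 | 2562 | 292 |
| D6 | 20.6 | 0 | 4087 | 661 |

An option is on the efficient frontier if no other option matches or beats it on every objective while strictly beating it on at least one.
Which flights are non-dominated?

D1: not dominated.
D2: not dominated.
D3: dominated by D5 (duration 2.0≤3.1, layovers 1≤2, miles earned 2562≥1910, price 292≤359).
D4: not dominated (best miles earned).
D5: not dominated (best duration).
D6: not dominated (best layovers).

D1, D2, D4, D5, D6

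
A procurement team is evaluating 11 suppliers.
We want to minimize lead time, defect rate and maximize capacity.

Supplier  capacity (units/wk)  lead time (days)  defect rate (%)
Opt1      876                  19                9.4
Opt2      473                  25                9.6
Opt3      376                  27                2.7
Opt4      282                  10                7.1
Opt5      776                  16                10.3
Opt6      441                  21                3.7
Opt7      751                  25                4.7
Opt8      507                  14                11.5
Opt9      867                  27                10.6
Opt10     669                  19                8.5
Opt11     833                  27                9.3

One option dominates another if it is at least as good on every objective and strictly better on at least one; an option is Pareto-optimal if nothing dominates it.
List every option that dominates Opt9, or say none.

Opt1

Opt1: capacity 876≥867, lead time 19≤27, defect rate 9.4≤10.6 — dominates Opt9.
Others (Opt2, Opt3, Opt4, Opt5, Opt6, Opt7, Opt8, Opt10, Opt11) are each worse than Opt9 on at least one objective.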